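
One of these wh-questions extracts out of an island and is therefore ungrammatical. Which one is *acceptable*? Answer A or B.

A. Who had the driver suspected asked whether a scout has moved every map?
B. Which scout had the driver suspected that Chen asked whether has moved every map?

A

In B, the wh-phrase is extracted from inside a wh-island (introduced by "whether"), which blocks movement.
In A, the extraction path crosses only that-complement boundaries, which are transparent.
So A is grammatical.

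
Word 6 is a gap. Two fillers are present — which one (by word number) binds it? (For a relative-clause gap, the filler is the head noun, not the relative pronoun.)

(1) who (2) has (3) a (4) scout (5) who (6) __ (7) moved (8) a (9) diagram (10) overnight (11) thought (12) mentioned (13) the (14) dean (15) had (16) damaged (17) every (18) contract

The marked gap is inside the relative clause, the subject of "moved".
Its filler is the head noun "scout" (via "who"), at word 4.
(The other dependency links word 1 to a gap after word 11.)

4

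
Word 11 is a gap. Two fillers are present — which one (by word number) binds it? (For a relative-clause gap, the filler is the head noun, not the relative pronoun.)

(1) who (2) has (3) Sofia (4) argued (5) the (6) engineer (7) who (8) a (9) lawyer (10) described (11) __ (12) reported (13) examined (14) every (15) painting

6

The marked gap is inside the relative clause, the direct object of "described".
Its filler is the head noun "engineer" (via "who"), at word 6.
(The other dependency links word 1 to a gap after word 12.)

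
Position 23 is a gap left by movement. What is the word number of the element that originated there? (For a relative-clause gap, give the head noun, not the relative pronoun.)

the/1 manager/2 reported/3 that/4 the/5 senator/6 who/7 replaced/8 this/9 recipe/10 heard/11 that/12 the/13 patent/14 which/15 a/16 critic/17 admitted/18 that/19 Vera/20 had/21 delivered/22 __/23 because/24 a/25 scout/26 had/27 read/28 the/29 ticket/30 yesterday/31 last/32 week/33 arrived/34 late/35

The gap at 23 is the object of "delivered", inside a relative clause.
The relative pronoun is "which" (word 15); it is bound by the head noun immediately before it.
Its filler is the head noun "patent", at word 14.

14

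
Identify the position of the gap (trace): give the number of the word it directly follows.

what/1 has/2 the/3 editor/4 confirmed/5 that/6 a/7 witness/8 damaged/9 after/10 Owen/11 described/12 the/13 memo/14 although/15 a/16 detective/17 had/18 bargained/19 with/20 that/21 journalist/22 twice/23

9

The displaced element is "what" (word 1).
It is linked across 1 clause boundary (that).
It functions as the direct object of "damaged", so the gap sits immediately after word 9 ("damaged").
Base order: The editor has confirmed that a witness damaged what after Owen described the memo although a detective had bargained with that journalist twice.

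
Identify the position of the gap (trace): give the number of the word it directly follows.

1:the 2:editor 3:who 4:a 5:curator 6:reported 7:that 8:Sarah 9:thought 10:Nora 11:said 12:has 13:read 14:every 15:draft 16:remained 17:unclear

11

The displaced element is "the editor" (word 2).
It is linked across 3 clause boundaries (that → Ø → Ø).
It functions as the subject of "read", so the gap sits immediately after word 11 ("said").
Base order: A curator reported that Sarah thought Nora said that the editor has read every draft.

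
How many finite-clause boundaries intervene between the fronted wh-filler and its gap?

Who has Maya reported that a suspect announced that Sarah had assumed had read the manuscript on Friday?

3

"who" is extracted from the subject of "read".
Boundaries crossed, outermost first: [that], [that], [Ø] — 3 in total.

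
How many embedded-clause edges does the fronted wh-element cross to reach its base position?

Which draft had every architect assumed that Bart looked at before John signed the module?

"which draft" is extracted from the PP object of "looked".
Boundaries crossed, outermost first: [that] — 1 in total.

1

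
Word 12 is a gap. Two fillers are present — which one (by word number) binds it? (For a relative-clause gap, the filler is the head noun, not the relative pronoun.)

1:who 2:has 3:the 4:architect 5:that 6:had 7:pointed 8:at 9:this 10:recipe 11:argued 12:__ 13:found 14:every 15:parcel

The marked gap is the subject of "found".
Its filler is the fronted wh-phrase "who", at word 1.
(The other dependency links word 4 to a gap after word 5.)

1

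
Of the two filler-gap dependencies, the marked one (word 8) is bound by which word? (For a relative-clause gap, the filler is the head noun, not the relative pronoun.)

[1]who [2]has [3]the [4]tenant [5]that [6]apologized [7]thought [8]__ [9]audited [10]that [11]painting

1

The marked gap is the subject of "audited".
Its filler is the fronted wh-phrase "who", at word 1.
(The other dependency links word 4 to a gap after word 5.)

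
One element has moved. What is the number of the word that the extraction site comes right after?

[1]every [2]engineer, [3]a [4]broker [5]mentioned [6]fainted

5

The displaced element is "every engineer" (word 2).
It is linked across 1 clause boundary (Ø).
It functions as the subject of "fainted", so the gap sits immediately after word 5 ("mentioned").
Base order: A broker mentioned that every engineer fainted.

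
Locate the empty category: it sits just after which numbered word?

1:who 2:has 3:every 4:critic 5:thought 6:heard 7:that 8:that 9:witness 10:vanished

The displaced element is "who" (word 1).
It is linked across 1 clause boundary (Ø).
It functions as the subject of "heard", so the gap sits immediately after word 5 ("thought").
Base order: Every critic has thought that who heard that that witness vanished.

5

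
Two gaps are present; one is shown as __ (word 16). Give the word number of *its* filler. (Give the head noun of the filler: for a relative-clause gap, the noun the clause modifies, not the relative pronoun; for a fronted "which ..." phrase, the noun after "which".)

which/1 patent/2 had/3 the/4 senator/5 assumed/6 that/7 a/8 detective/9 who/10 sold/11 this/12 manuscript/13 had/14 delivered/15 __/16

2

The marked gap is the direct object of "delivered".
Its filler is the fronted wh-phrase "which patent", at word 2.
(The other dependency links word 9 to a gap after word 10.)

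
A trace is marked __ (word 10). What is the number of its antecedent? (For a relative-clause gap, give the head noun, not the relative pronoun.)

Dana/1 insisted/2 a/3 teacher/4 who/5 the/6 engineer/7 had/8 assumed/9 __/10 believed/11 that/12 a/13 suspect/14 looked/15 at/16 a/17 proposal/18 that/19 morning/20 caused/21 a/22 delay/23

4

The gap at 10 is the subject of "believed", inside a relative clause.
The relative pronoun is "who" (word 5); it is bound by the head noun immediately before it.
Its filler is the head noun "teacher", at word 4.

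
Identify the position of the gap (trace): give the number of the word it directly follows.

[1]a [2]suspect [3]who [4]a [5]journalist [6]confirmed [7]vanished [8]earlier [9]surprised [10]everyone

The displaced element is "a suspect" (word 2).
It is linked across 1 clause boundary (Ø).
It functions as the subject of "vanished", so the gap sits immediately after word 6 ("confirmed").
Base order: A journalist confirmed a suspect vanished earlier.

6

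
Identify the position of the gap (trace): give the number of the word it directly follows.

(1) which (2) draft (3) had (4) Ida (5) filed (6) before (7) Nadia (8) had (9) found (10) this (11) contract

The displaced element is "which draft" (word 2).
It functions as the direct object of "filed", so the gap sits immediately after word 5 ("filed").
Base order: Ida had filed which draft before Nadia had found this contract.

5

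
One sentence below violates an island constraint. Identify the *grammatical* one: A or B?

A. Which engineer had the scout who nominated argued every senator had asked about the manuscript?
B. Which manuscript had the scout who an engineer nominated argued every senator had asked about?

In A, the wh-phrase is extracted from inside a complex-NP island (relative clause) (introduced by "who"), which blocks movement.
In B, the extraction path crosses only that-complement boundaries, which are transparent.
So B is grammatical.

B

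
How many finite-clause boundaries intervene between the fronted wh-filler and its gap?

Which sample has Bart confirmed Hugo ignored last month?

"which sample" is extracted from the object of "ignored".
Boundaries crossed, outermost first: [Ø] — 1 in total.

1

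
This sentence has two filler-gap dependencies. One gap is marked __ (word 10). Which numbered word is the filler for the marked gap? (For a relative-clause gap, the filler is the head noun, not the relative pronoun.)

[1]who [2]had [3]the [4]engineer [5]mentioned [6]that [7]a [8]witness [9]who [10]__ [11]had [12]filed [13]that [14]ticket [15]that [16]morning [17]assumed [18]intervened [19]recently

8

The marked gap is inside the relative clause, the subject of "filed".
Its filler is the head noun "witness" (via "who"), at word 8.
(The other dependency links word 1 to a gap after word 17.)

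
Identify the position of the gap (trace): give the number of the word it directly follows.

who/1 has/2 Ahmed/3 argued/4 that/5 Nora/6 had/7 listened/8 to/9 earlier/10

The displaced element is "who" (word 1).
It is linked across 1 clause boundary (that).
It functions as the object of the preposition "to" of "listened", so the gap sits immediately after word 9 ("to").
Base order: Ahmed has argued that Nora had listened to who earlier.

9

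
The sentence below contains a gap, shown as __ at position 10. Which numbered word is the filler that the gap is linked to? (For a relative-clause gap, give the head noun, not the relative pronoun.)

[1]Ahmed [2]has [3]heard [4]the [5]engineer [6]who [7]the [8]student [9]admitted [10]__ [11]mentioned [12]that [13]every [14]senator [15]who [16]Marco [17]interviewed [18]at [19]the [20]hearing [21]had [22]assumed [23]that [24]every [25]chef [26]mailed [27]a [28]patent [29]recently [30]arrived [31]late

The gap at 10 is the subject of "mentioned", inside a relative clause.
The relative pronoun is "who" (word 6); it is bound by the head noun immediately before it.
Its filler is the head noun "engineer", at word 5.

5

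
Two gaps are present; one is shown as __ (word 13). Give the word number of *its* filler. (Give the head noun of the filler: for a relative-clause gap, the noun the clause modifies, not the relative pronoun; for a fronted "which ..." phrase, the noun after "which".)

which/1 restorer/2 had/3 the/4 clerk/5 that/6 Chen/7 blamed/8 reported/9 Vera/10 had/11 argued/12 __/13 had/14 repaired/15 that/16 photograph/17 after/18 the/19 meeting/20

2

The marked gap is the subject of "repaired".
Its filler is the fronted wh-phrase "which restorer", at word 2.
(The other dependency links word 5 to a gap after word 8.)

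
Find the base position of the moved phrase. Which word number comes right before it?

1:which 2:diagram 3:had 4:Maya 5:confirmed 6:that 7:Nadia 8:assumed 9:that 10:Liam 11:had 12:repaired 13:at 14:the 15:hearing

The displaced element is "which diagram" (word 2).
It is linked across 2 clause boundaries (that → that).
It functions as the direct object of "repaired", so the gap sits immediately after word 12 ("repaired").
Base order: Maya had confirmed that Nadia assumed that Liam had repaired which diagram at the hearing.

12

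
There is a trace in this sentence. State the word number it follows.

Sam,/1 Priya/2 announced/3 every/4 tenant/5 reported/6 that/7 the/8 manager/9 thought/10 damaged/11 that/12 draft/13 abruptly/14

10

The displaced element is "Sam" (word 1).
It is linked across 3 clause boundaries (Ø → that → Ø).
It functions as the subject of "damaged", so the gap sits immediately after word 10 ("thought").
Base order: Priya announced every tenant reported that the manager thought Sam damaged that draft abruptly.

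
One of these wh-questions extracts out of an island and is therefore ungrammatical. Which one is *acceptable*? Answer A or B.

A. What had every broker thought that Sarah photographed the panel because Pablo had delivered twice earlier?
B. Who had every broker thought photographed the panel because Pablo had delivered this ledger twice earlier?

In A, the wh-phrase is extracted from inside an adjunct island (introduced by "because"), which blocks movement.
In B, the extraction path crosses only that-complement boundaries, which are transparent.
So B is grammatical.

B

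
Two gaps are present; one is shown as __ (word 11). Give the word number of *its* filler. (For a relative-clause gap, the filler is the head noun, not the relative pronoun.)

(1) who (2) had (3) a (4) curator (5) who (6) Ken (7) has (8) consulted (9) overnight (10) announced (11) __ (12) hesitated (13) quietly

1

The marked gap is the subject of "hesitated".
Its filler is the fronted wh-phrase "who", at word 1.
(The other dependency links word 4 to a gap after word 8.)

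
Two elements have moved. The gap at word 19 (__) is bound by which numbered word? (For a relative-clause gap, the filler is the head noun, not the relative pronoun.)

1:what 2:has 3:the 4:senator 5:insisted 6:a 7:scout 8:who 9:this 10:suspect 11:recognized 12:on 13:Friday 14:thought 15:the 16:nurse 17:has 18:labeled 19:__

1

The marked gap is the direct object of "labeled".
Its filler is the fronted wh-phrase "what", at word 1.
(The other dependency links word 7 to a gap after word 11.)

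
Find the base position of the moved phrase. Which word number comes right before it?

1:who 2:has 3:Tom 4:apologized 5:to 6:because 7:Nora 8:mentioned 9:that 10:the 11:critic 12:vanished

5

The displaced element is "who" (word 1).
It functions as the object of the preposition "to" of "apologized", so the gap sits immediately after word 5 ("to").
Base order: Tom has apologized to who because Nora mentioned that the critic vanished.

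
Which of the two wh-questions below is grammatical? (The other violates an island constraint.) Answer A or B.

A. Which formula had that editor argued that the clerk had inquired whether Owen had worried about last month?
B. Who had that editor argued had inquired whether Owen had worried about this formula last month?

In A, the wh-phrase is extracted from inside a wh-island (introduced by "whether"), which blocks movement.
In B, the extraction path crosses only that-complement boundaries, which are transparent.
So B is grammatical.

B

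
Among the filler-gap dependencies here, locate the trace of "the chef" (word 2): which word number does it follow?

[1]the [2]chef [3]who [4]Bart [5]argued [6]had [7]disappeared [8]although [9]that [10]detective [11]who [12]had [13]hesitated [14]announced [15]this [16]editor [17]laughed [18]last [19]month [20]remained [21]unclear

5

The displaced element is "the chef" (word 2).
It is linked across 1 clause boundary (Ø).
It functions as the subject of "disappeared", so the gap sits immediately after word 5 ("argued").
Base order: Bart argued the chef had disappeared although that detective who had hesitated announced this editor laughed last month.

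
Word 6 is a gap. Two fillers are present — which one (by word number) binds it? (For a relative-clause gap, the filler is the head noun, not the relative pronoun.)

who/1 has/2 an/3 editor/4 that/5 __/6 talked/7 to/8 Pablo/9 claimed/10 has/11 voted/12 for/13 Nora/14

The marked gap is inside the relative clause, the subject of "talked".
Its filler is the head noun "editor" (via "that"), at word 4.
(The other dependency links word 1 to a gap after word 10.)

4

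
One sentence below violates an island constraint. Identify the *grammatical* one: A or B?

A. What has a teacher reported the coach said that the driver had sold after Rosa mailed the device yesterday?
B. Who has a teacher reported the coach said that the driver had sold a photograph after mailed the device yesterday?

A

In B, the wh-phrase is extracted from inside an adjunct island (introduced by "after"), which blocks movement.
In A, the extraction path crosses only that-complement boundaries, which are transparent.
So A is grammatical.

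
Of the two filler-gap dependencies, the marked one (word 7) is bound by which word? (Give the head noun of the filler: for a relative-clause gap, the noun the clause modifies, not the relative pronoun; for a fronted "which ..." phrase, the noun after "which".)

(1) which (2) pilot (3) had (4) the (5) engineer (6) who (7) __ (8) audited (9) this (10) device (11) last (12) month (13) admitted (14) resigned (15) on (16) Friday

The marked gap is inside the relative clause, the subject of "audited".
Its filler is the head noun "engineer" (via "who"), at word 5.
(The other dependency links word 2 to a gap after word 13.)

5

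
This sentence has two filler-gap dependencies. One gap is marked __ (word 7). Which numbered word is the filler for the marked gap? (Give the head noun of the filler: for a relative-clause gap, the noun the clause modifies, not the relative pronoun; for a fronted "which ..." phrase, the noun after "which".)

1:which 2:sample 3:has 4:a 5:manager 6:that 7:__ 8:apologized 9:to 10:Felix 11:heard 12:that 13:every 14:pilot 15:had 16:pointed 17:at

5

The marked gap is inside the relative clause, the subject of "apologized".
Its filler is the head noun "manager" (via "that"), at word 5.
(The other dependency links word 2 to a gap after word 17.)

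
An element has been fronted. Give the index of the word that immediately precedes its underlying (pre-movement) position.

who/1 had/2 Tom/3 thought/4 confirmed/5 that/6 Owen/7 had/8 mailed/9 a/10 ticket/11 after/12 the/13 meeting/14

The displaced element is "who" (word 1).
It is linked across 1 clause boundary (Ø).
It functions as the subject of "confirmed", so the gap sits immediately after word 4 ("thought").
Base order: Tom had thought that who confirmed that Owen had mailed a ticket after the meeting.

4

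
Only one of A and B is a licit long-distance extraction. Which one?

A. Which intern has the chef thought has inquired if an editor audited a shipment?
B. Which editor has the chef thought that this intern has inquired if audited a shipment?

A

In B, the wh-phrase is extracted from inside a wh-island (introduced by "if"), which blocks movement.
In A, the extraction path crosses only that-complement boundaries, which are transparent.
So A is grammatical.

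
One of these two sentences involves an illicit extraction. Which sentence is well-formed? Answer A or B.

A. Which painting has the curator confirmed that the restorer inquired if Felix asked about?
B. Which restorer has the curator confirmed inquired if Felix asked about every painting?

B

In A, the wh-phrase is extracted from inside a wh-island (introduced by "if"), which blocks movement.
In B, the extraction path crosses only that-complement boundaries, which are transparent.
So B is grammatical.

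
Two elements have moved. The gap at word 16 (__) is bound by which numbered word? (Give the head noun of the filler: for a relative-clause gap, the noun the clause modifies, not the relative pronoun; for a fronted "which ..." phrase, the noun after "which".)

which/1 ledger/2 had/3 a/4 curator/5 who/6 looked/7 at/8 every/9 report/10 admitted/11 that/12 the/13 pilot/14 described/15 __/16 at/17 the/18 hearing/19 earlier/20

The marked gap is the direct object of "described".
Its filler is the fronted wh-phrase "which ledger", at word 2.
(The other dependency links word 5 to a gap after word 6.)

2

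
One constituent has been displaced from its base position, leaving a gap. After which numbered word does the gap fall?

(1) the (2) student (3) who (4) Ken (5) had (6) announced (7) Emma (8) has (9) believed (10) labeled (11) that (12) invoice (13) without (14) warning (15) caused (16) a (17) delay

9

The displaced element is "the student" (word 2).
It is linked across 2 clause boundaries (Ø → Ø).
It functions as the subject of "labeled", so the gap sits immediately after word 9 ("believed").
Base order: Ken had announced Emma has believed the student labeled that invoice without warning.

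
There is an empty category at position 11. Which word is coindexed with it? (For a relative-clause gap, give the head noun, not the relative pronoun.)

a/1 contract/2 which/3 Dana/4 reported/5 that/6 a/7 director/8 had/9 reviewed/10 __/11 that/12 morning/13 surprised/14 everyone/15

The gap at 11 is the object of "reviewed", inside a relative clause.
The relative pronoun is "which" (word 3); it is bound by the head noun immediately before it.
Its filler is the head noun "contract", at word 2.

2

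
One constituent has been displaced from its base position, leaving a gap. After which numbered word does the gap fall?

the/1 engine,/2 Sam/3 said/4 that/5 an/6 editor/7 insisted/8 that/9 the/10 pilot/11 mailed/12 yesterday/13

12

The displaced element is "the engine" (word 2).
It is linked across 2 clause boundaries (that → that).
It functions as the direct object of "mailed", so the gap sits immediately after word 12 ("mailed").
Base order: Sam said that an editor insisted that the pilot mailed the engine yesterday.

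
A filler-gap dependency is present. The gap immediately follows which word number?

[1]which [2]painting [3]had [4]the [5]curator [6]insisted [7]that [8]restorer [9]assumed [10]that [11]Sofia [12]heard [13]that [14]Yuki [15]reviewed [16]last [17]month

15

The displaced element is "which painting" (word 2).
It is linked across 3 clause boundaries (Ø → that → that).
It functions as the direct object of "reviewed", so the gap sits immediately after word 15 ("reviewed").
Base order: The curator had insisted that restorer assumed that Sofia heard that Yuki reviewed which painting last month.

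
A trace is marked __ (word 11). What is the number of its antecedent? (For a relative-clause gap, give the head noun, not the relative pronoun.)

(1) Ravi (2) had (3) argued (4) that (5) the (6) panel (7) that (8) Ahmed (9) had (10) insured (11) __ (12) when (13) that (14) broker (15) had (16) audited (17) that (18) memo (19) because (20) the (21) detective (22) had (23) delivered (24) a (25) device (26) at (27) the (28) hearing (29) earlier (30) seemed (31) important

6

The gap at 11 is the object of "insured", inside a relative clause.
The relative pronoun is "that" (word 7); it is bound by the head noun immediately before it.
Its filler is the head noun "panel", at word 6.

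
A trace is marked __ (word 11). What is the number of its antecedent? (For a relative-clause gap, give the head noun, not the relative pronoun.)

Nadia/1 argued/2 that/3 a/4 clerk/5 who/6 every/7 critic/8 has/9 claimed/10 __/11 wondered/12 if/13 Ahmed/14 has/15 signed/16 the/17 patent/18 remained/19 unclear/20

The gap at 11 is the subject of "wondered", inside a relative clause.
The relative pronoun is "who" (word 6); it is bound by the head noun immediately before it.
Its filler is the head noun "clerk", at word 5.

5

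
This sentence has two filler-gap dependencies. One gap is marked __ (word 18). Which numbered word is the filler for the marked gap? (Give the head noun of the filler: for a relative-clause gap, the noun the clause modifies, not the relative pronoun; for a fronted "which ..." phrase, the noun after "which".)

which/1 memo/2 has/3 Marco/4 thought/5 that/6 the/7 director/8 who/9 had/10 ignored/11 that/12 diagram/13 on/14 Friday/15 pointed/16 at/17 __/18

2

The marked gap is the object of the preposition "at" of "pointed".
Its filler is the fronted wh-phrase "which memo", at word 2.
(The other dependency links word 8 to a gap after word 9.)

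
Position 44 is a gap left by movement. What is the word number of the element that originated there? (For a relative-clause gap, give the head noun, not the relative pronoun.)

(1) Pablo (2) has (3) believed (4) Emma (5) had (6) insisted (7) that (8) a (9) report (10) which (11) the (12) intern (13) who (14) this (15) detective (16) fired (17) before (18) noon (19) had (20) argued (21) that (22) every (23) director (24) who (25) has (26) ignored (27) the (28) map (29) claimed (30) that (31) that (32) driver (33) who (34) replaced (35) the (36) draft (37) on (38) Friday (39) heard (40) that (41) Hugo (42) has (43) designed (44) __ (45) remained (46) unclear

9

The gap at 44 is the object of "designed", inside a relative clause.
The relative pronoun is "which" (word 10); it is bound by the head noun immediately before it.
Its filler is the head noun "report", at word 9.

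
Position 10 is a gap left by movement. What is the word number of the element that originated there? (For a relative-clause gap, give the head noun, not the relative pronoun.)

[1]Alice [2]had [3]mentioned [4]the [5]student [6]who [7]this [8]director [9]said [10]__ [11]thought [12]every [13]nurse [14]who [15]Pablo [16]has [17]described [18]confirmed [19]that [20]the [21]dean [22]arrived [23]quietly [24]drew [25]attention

The gap at 10 is the subject of "thought", inside a relative clause.
The relative pronoun is "who" (word 6); it is bound by the head noun immediately before it.
Its filler is the head noun "student", at word 5.

5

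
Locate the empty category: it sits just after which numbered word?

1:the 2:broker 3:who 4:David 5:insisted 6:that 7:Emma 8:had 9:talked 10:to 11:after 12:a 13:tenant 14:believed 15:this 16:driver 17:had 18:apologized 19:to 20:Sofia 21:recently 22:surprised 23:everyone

The displaced element is "the broker" (word 2).
It is linked across 1 clause boundary (that).
It functions as the object of the preposition "to" of "talked", so the gap sits immediately after word 10 ("to").
Base order: David insisted that Emma had talked to the broker after a tenant believed this driver had apologized to Sofia recently.

10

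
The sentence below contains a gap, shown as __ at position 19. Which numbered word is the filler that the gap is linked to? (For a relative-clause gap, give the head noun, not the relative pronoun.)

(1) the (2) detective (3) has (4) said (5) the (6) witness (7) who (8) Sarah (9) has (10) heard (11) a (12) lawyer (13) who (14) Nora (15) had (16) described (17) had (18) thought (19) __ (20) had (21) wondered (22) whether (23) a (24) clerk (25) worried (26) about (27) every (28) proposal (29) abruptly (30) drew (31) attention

The gap at 19 is the subject of "wondered", inside a relative clause.
The relative pronoun is "who" (word 7); it is bound by the head noun immediately before it.
Its filler is the head noun "witness", at word 6.

6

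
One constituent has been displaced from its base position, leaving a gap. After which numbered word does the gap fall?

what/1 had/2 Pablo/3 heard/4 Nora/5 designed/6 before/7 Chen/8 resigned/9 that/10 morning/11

6

The displaced element is "what" (word 1).
It is linked across 1 clause boundary (Ø).
It functions as the direct object of "designed", so the gap sits immediately after word 6 ("designed").
Base order: Pablo had heard Nora designed what before Chen resigned that morning.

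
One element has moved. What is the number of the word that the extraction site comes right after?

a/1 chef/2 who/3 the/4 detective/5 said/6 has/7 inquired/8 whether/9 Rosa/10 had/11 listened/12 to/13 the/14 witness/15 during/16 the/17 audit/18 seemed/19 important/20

The displaced element is "a chef" (word 2).
It is linked across 1 clause boundary (Ø).
It functions as the subject of "inquired", so the gap sits immediately after word 6 ("said").
Base order: The detective said that a chef has inquired whether Rosa had listened to the witness during the audit.

6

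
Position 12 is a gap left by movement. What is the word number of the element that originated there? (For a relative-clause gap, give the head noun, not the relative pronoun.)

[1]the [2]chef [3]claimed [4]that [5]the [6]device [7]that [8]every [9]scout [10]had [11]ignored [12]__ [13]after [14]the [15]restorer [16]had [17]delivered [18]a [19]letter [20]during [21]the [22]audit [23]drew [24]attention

The gap at 12 is the object of "ignored", inside a relative clause.
The relative pronoun is "that" (word 7); it is bound by the head noun immediately before it.
Its filler is the head noun "device", at word 6.

6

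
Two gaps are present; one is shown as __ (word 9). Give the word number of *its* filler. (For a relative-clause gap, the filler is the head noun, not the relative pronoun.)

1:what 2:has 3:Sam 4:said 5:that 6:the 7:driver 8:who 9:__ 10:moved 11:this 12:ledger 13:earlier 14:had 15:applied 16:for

The marked gap is inside the relative clause, the subject of "moved".
Its filler is the head noun "driver" (via "who"), at word 7.
(The other dependency links word 1 to a gap after word 16.)

7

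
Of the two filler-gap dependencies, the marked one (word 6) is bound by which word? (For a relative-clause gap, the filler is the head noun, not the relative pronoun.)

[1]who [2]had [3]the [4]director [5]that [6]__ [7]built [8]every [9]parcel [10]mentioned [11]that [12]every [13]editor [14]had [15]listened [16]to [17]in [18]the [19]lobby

4

The marked gap is inside the relative clause, the subject of "built".
Its filler is the head noun "director" (via "that"), at word 4.
(The other dependency links word 1 to a gap after word 16.)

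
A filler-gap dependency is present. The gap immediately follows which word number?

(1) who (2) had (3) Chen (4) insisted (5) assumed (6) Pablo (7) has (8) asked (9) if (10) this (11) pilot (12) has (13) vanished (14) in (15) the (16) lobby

The displaced element is "who" (word 1).
It is linked across 1 clause boundary (Ø).
It functions as the subject of "assumed", so the gap sits immediately after word 4 ("insisted").
Base order: Chen had insisted that who assumed Pablo has asked if this pilot has vanished in the lobby.

4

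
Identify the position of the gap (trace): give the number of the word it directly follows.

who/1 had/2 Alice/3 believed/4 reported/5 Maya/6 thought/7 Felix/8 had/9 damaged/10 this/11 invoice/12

The displaced element is "who" (word 1).
It is linked across 1 clause boundary (Ø).
It functions as the subject of "reported", so the gap sits immediately after word 4 ("believed").
Base order: Alice had believed that who reported Maya thought Felix had damaged this invoice.

4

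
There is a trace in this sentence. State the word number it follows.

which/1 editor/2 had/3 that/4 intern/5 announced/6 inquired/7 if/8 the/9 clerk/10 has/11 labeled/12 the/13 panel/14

6

The displaced element is "which editor" (word 2).
It is linked across 1 clause boundary (Ø).
It functions as the subject of "inquired", so the gap sits immediately after word 6 ("announced").
Base order: That intern had announced that which editor inquired if the clerk has labeled the panel.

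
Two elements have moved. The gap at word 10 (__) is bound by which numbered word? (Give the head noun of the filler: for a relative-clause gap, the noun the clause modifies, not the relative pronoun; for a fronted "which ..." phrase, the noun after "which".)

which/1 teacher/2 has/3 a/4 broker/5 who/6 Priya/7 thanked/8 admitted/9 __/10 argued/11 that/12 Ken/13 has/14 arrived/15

The marked gap is the subject of "argued".
Its filler is the fronted wh-phrase "which teacher", at word 2.
(The other dependency links word 5 to a gap after word 8.)

2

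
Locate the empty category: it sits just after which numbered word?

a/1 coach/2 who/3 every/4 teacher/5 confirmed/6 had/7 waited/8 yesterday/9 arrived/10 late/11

The displaced element is "a coach" (word 2).
It is linked across 1 clause boundary (Ø).
It functions as the subject of "waited", so the gap sits immediately after word 6 ("confirmed").
Base order: Every teacher confirmed a coach had waited yesterday.

6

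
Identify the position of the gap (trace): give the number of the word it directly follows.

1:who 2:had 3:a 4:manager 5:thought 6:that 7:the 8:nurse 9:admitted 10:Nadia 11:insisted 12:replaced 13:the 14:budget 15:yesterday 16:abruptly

11

The displaced element is "who" (word 1).
It is linked across 3 clause boundaries (that → Ø → Ø).
It functions as the subject of "replaced", so the gap sits immediately after word 11 ("insisted").
Base order: A manager had thought that the nurse admitted Nadia insisted who replaced the budget yesterday abruptly.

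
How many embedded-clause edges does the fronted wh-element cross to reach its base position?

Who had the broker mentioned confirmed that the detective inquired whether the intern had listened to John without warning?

"who" is extracted from the subject of "confirmed".
Boundaries crossed, outermost first: [Ø] — 1 in total.

1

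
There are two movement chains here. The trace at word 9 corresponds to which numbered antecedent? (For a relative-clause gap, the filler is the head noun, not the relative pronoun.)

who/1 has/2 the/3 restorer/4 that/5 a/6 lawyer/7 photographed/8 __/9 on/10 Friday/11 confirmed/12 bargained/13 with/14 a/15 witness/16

4

The marked gap is inside the relative clause, the direct object of "photographed".
Its filler is the head noun "restorer" (via "that"), at word 4.
(The other dependency links word 1 to a gap after word 12.)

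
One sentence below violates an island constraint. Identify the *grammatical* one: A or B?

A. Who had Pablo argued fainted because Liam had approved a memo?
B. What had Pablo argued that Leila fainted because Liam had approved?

In B, the wh-phrase is extracted from inside an adjunct island (introduced by "because"), which blocks movement.
In A, the extraction path crosses only that-complement boundaries, which are transparent.
So A is grammatical.

A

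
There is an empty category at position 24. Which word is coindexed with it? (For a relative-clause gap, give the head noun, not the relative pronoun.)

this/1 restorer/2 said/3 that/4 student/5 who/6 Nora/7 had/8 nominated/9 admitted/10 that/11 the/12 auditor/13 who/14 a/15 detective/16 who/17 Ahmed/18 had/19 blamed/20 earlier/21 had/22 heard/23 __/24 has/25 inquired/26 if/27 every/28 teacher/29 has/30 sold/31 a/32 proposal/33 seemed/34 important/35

The gap at 24 is the subject of "inquired", inside a relative clause.
The relative pronoun is "who" (word 14); it is bound by the head noun immediately before it.
Its filler is the head noun "auditor", at word 13.

13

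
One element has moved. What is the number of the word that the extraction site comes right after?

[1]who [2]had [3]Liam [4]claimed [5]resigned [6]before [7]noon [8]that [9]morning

The displaced element is "who" (word 1).
It is linked across 1 clause boundary (Ø).
It functions as the subject of "resigned", so the gap sits immediately after word 4 ("claimed").
Base order: Liam had claimed that who resigned before noon that morning.

4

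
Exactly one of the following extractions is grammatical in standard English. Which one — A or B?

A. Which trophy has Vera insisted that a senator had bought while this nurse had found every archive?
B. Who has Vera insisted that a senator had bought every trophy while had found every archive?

In B, the wh-phrase is extracted from inside an adjunct island (introduced by "while"), which blocks movement.
In A, the extraction path crosses only that-complement boundaries, which are transparent.
So A is grammatical.

A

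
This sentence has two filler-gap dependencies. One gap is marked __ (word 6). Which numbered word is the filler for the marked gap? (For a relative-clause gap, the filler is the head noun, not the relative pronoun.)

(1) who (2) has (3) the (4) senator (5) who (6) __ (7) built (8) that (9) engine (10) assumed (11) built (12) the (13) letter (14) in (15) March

The marked gap is inside the relative clause, the subject of "built".
Its filler is the head noun "senator" (via "who"), at word 4.
(The other dependency links word 1 to a gap after word 10.)

4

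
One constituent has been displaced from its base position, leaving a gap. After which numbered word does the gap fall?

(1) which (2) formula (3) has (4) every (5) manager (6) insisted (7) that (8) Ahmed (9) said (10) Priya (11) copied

11

The displaced element is "which formula" (word 2).
It is linked across 2 clause boundaries (that → Ø).
It functions as the direct object of "copied", so the gap sits immediately after word 11 ("copied").
Base order: Every manager has insisted that Ahmed said Priya copied which formula.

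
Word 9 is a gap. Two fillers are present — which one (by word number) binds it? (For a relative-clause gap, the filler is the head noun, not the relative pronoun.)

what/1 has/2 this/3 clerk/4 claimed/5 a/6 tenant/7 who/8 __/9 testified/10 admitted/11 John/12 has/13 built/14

The marked gap is inside the relative clause, the subject of "testified".
Its filler is the head noun "tenant" (via "who"), at word 7.
(The other dependency links word 1 to a gap after word 14.)

7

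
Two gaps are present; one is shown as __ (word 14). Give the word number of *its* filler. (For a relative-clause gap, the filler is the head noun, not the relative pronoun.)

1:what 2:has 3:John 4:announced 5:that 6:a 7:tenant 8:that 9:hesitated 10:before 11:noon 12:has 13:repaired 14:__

The marked gap is the direct object of "repaired".
Its filler is the fronted wh-phrase "what", at word 1.
(The other dependency links word 7 to a gap after word 8.)

1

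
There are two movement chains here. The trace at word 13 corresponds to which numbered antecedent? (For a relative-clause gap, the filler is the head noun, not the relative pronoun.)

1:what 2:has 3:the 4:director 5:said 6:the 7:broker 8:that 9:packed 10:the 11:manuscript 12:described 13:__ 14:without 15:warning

The marked gap is the direct object of "described".
Its filler is the fronted wh-phrase "what", at word 1.
(The other dependency links word 7 to a gap after word 8.)

1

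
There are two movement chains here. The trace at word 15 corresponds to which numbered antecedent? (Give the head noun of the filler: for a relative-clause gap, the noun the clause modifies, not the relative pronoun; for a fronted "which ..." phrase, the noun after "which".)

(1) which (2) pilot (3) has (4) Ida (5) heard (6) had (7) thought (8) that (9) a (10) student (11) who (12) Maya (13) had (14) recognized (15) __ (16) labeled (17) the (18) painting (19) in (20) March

The marked gap is inside the relative clause, the direct object of "recognized".
Its filler is the head noun "student" (via "who"), at word 10.
(The other dependency links word 2 to a gap after word 5.)

10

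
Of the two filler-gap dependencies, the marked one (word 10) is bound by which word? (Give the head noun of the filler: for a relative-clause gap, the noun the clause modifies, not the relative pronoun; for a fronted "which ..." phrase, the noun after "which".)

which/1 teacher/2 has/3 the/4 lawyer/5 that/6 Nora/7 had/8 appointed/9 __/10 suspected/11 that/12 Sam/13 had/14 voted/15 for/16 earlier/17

5

The marked gap is inside the relative clause, the direct object of "appointed".
Its filler is the head noun "lawyer" (via "that"), at word 5.
(The other dependency links word 2 to a gap after word 16.)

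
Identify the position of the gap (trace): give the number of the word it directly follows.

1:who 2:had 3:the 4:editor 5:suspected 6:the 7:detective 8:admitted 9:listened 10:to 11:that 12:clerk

8

The displaced element is "who" (word 1).
It is linked across 2 clause boundaries (Ø → Ø).
It functions as the subject of "listened", so the gap sits immediately after word 8 ("admitted").
Base order: The editor had suspected the detective admitted that who listened to that clerk.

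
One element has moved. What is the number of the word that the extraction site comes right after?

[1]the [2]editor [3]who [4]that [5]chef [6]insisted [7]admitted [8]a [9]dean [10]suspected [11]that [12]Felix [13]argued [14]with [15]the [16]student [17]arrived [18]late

The displaced element is "the editor" (word 2).
It is linked across 1 clause boundary (Ø).
It functions as the subject of "admitted", so the gap sits immediately after word 6 ("insisted").
Base order: That chef insisted that the editor admitted a dean suspected that Felix argued with the student.

6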